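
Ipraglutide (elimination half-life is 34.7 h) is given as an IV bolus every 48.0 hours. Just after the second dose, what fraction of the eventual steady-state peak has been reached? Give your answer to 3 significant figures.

0.853

k = ln 2 / 34.7 = 0.01998 h⁻¹
f_n = 1 − e^(−nkτ) = 1 − e^(−2 × 0.01998 × 48.0) = 1 − e^(−1.918) = 1 − 0.1470 ≈ 0.853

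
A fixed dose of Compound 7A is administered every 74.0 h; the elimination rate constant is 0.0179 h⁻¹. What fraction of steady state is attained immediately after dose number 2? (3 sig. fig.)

0.929

f_n = 1 − e^(−nkτ) = 1 − e^(−2 × 0.01790 × 74.0) = 1 − e^(−2.649) = 1 − 0.07071 ≈ 0.929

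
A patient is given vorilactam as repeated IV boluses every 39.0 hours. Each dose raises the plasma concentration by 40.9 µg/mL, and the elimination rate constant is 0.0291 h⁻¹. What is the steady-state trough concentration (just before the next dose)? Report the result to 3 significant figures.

19.4 µg/mL

Fraction remaining after one interval: e^(−kτ) = e^(−0.02910 × 39.0) = 0.3215
R = 1 / (1 − 0.3215) = 1.474
Css,max = 40.9 × 1.474 = 60.28 µg/mL
Css,min = Css,max × e^(−kτ) = 60.28 × 0.3215 ≈ 19.4 µg/mL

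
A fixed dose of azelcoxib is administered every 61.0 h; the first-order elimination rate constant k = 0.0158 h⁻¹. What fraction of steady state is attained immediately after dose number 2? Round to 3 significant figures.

0.855

f_n = 1 − e^(−nkτ) = 1 − e^(−2 × 0.01580 × 61.0) = 1 − e^(−1.928) = 1 − 0.1455 ≈ 0.855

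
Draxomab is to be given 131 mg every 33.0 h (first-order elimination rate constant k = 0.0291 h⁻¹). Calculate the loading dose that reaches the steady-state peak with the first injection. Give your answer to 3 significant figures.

212 mg

Accumulation ratio R = 1 / (1 − e^(−kτ)) = 1 / (1 − e^(−0.02910×33.0)) = 1 / (1 − 0.3828) = 1.620
Loading dose = maintenance dose × R = 131 × 1.620 ≈ 212 mg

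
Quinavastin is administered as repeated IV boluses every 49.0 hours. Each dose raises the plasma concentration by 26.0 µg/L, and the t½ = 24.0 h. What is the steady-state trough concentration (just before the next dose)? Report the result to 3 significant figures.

8.34 µg/L

k = ln 2 / 24.0 = 0.02888 h⁻¹
Fraction remaining after one interval: e^(−kτ) = e^(−0.02888 × 49.0) = 0.2429
R = 1 / (1 − 0.2429) = 1.321
Css,max = 26.0 × 1.321 = 34.34 µg/L
Css,min = Css,max × e^(−kτ) = 34.34 × 0.2429 ≈ 8.34 µg/L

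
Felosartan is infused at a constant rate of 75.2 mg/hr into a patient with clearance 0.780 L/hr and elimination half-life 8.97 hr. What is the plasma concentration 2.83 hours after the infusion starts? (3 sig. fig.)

Css = rate / CL = 75.2 / 0.780 = 96.41 mg/L
k = ln 2 / 8.97 = 0.07727 hr⁻¹
C(t) = Css (1 − e^(−kt)) = 96.41 × (1 − e^(−0.2187)) = 96.41 × 0.1964 ≈ 18.9 mg/L

18.9 mg/L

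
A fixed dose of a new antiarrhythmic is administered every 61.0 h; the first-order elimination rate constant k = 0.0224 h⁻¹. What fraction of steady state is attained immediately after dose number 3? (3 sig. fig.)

f_n = 1 − e^(−nkτ) = 1 − e^(−3 × 0.02240 × 61.0) = 1 − e^(−4.099) = 1 − 0.01659 ≈ 0.983

0.983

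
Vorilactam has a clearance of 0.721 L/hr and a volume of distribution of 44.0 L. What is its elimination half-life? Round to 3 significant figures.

42.3 hours

k = CL / V = 0.721 / 44.0 = 0.01639 hr⁻¹
t½ = ln 2 / k = ln 2 / 0.01639 ≈ 42.3 hours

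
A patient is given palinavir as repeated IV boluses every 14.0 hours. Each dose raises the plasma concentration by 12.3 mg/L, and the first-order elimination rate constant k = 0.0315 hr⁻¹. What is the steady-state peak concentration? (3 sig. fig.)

34.5 mg/L

Fraction remaining after one interval: e^(−kτ) = e^(−0.03150 × 14.0) = 0.6434
R = 1 / (1 − 0.6434) = 2.804
Css,max = 12.3 × 2.804 ≈ 34.5 mg/L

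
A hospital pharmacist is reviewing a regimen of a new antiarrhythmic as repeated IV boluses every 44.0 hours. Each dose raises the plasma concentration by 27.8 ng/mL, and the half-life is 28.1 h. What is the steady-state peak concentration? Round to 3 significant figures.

42.0 ng/mL

k = ln 2 / 28.1 = 0.02467 h⁻¹
Fraction remaining after one interval: e^(−kτ) = e^(−0.02467 × 44.0) = 0.3378
R = 1 / (1 − 0.3378) = 1.510
Css,max = 27.8 × 1.510 ≈ 42.0 ng/mL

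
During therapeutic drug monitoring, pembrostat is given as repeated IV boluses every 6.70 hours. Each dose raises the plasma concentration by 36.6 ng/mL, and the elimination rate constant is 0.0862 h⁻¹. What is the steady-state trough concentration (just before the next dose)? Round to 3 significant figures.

Fraction remaining after one interval: e^(−kτ) = e^(−0.08620 × 6.70) = 0.5613
R = 1 / (1 − 0.5613) = 2.279
Css,max = 36.6 × 2.279 = 83.42 ng/mL
Css,min = Css,max × e^(−kτ) = 83.42 × 0.5613 ≈ 46.8 ng/mL

46.8 ng/mL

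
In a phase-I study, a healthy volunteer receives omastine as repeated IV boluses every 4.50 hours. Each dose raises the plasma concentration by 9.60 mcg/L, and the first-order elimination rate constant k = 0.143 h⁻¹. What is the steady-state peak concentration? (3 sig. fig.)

Fraction remaining after one interval: e^(−kτ) = e^(−0.1430 × 4.50) = 0.5255
R = 1 / (1 − 0.5255) = 2.107
Css,max = 9.60 × 2.107 ≈ 20.2 mcg/L

20.2 mcg/L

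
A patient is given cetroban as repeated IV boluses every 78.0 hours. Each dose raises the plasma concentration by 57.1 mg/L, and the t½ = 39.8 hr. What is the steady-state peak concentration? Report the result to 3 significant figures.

k = ln 2 / 39.8 = 0.01742 hr⁻¹
Fraction remaining after one interval: e^(−kτ) = e^(−0.01742 × 78.0) = 0.2571
R = 1 / (1 − 0.2571) = 1.346
Css,max = 57.1 × 1.346 ≈ 76.9 mg/L

76.9 mg/L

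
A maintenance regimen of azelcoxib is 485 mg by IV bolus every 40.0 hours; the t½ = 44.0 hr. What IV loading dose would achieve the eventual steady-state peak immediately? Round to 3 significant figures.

k = ln 2 / 44.0 = 0.01575 hr⁻¹
Accumulation ratio R = 1 / (1 − e^(−kτ)) = 1 / (1 − e^(−0.01575×40.0)) = 1 / (1 − 0.5325) = 2.139
Loading dose = maintenance dose × R = 485 × 2.139 ≈ 1040 mg

1040 mg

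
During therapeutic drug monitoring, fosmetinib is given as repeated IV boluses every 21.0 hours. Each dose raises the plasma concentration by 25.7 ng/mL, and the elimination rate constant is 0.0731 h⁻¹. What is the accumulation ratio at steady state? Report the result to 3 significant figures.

1.27

Fraction remaining after one interval: e^(−kτ) = e^(−0.07310 × 21.0) = 0.2154
R = 1 / (1 − 0.2154) = 1 / 0.7846 ≈ 1.27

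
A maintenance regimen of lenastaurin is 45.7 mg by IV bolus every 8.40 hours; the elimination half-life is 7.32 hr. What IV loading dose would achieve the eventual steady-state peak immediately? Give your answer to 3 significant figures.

k = ln 2 / 7.32 = 0.09469 hr⁻¹
Accumulation ratio R = 1 / (1 − e^(−kτ)) = 1 / (1 − e^(−0.09469×8.40)) = 1 / (1 − 0.4514) = 1.823
Loading dose = maintenance dose × R = 45.7 × 1.823 ≈ 83.3 mg

83.3 mg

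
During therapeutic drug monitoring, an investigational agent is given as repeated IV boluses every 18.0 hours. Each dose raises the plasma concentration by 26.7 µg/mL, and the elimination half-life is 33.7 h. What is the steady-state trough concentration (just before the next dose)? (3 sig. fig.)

59.6 µg/mL

k = ln 2 / 33.7 = 0.02057 h⁻¹
Fraction remaining after one interval: e^(−kτ) = e^(−0.02057 × 18.0) = 0.6906
R = 1 / (1 − 0.6906) = 3.232
Css,max = 26.7 × 3.232 = 86.29 µg/mL
Css,min = Css,max × e^(−kτ) = 86.29 × 0.6906 ≈ 59.6 µg/mL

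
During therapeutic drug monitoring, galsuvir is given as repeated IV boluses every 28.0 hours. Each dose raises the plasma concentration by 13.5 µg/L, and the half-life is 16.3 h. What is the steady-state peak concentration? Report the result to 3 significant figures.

19.4 µg/L

k = ln 2 / 16.3 = 0.04252 h⁻¹
Fraction remaining after one interval: e^(−kτ) = e^(−0.04252 × 28.0) = 0.3040
R = 1 / (1 − 0.3040) = 1.437
Css,max = 13.5 × 1.437 ≈ 19.4 µg/L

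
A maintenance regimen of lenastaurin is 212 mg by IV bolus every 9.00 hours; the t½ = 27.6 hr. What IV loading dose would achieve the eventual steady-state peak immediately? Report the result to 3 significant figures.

k = ln 2 / 27.6 = 0.02511 hr⁻¹
Accumulation ratio R = 1 / (1 − e^(−kτ)) = 1 / (1 − e^(−0.02511×9.00)) = 1 / (1 − 0.7977) = 4.943
Loading dose = maintenance dose × R = 212 × 4.943 ≈ 1050 mg

1050 mg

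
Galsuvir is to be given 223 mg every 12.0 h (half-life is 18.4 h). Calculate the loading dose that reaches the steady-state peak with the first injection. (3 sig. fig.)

613 mg

k = ln 2 / 18.4 = 0.03767 h⁻¹
Accumulation ratio R = 1 / (1 − e^(−kτ)) = 1 / (1 − e^(−0.03767×12.0)) = 1 / (1 − 0.6363) = 2.750
Loading dose = maintenance dose × R = 223 × 2.750 ≈ 613 mg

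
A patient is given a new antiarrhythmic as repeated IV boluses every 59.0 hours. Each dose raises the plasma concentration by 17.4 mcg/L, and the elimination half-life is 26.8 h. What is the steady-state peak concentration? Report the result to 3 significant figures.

k = ln 2 / 26.8 = 0.02586 h⁻¹
Fraction remaining after one interval: e^(−kτ) = e^(−0.02586 × 59.0) = 0.2174
R = 1 / (1 − 0.2174) = 1.278
Css,max = 17.4 × 1.278 ≈ 22.2 mcg/L

22.2 mcg/L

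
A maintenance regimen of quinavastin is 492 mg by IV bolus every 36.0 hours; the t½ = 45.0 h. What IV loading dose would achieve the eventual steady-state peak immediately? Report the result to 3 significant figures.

1160 mg

k = ln 2 / 45.0 = 0.01540 h⁻¹
Accumulation ratio R = 1 / (1 − e^(−kτ)) = 1 / (1 − e^(−0.01540×36.0)) = 1 / (1 − 0.5743) = 2.349
Loading dose = maintenance dose × R = 492 × 2.349 ≈ 1160 mg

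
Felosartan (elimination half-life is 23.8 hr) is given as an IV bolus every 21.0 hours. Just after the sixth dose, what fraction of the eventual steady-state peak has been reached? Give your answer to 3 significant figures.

k = ln 2 / 23.8 = 0.02912 hr⁻¹
f_n = 1 − e^(−nkτ) = 1 − e^(−6 × 0.02912 × 21.0) = 1 − e^(−3.670) = 1 − 0.02549 ≈ 0.975

0.975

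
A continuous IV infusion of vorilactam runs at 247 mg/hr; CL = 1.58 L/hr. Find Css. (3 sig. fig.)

156 µg/mL

Css = infusion rate / CL = 247 / 1.58 ≈ 156 µg/mL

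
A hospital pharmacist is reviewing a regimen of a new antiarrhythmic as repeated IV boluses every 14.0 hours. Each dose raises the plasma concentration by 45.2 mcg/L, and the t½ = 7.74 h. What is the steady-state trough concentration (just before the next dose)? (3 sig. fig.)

k = ln 2 / 7.74 = 0.08955 h⁻¹
Fraction remaining after one interval: e^(−kτ) = e^(−0.08955 × 14.0) = 0.2854
R = 1 / (1 − 0.2854) = 1.399
Css,max = 45.2 × 1.399 = 63.25 mcg/L
Css,min = Css,max × e^(−kτ) = 63.25 × 0.2854 ≈ 18.1 mcg/L

18.1 mcg/L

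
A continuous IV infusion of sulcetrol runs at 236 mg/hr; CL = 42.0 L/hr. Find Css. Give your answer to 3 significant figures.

5.62 mg/L

Css = infusion rate / CL = 236 / 42.0 ≈ 5.62 mg/L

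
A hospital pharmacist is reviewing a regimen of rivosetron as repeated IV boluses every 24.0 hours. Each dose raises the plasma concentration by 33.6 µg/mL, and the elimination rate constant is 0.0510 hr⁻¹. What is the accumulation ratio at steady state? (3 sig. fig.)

Fraction remaining after one interval: e^(−kτ) = e^(−0.05100 × 24.0) = 0.2941
R = 1 / (1 − 0.2941) = 1 / 0.7059 ≈ 1.42

1.42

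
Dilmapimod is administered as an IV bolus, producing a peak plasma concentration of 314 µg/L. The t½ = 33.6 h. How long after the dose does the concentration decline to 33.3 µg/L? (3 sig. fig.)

k = ln 2 / 33.6 = 0.02063 h⁻¹
C(t) = C₀ e^(−kt)  ⇒  t = ln(C₀/C) / k
t = ln(314/33.3) / 0.02063 = 2.244 / 0.02063 ≈ 109 hours

109 hours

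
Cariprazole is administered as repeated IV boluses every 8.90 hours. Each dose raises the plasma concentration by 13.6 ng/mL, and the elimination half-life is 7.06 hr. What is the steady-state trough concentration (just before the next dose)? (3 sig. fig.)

k = ln 2 / 7.06 = 0.09818 hr⁻¹
Fraction remaining after one interval: e^(−kτ) = e^(−0.09818 × 8.90) = 0.4174
R = 1 / (1 − 0.4174) = 1.716
Css,max = 13.6 × 1.716 = 23.34 ng/mL
Css,min = Css,max × e^(−kτ) = 23.34 × 0.4174 ≈ 9.74 ng/mL

9.74 ng/mL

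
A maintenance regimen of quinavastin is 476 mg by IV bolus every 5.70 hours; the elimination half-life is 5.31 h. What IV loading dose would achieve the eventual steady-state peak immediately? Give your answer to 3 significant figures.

907 mg

k = ln 2 / 5.31 = 0.1305 h⁻¹
Accumulation ratio R = 1 / (1 − e^(−kτ)) = 1 / (1 − e^(−0.1305×5.70)) = 1 / (1 − 0.4752) = 1.905
Loading dose = maintenance dose × R = 476 × 1.905 ≈ 907 mg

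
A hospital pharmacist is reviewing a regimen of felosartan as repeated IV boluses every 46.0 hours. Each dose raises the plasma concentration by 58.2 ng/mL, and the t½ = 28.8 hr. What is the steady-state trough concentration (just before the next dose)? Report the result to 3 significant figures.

k = ln 2 / 28.8 = 0.02407 hr⁻¹
Fraction remaining after one interval: e^(−kτ) = e^(−0.02407 × 46.0) = 0.3305
R = 1 / (1 − 0.3305) = 1.494
Css,max = 58.2 × 1.494 = 86.93 ng/mL
Css,min = Css,max × e^(−kτ) = 86.93 × 0.3305 ≈ 28.7 ng/mL

28.7 ng/mL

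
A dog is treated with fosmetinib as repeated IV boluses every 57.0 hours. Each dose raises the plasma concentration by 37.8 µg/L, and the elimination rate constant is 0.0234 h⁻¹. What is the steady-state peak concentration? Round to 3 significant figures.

Fraction remaining after one interval: e^(−kτ) = e^(−0.02340 × 57.0) = 0.2635
R = 1 / (1 − 0.2635) = 1.358
Css,max = 37.8 × 1.358 ≈ 51.3 µg/L

51.3 µg/L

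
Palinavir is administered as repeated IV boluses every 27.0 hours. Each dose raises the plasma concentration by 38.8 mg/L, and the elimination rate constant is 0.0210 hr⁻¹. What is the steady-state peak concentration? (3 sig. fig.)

Fraction remaining after one interval: e^(−kτ) = e^(−0.02100 × 27.0) = 0.5672
R = 1 / (1 − 0.5672) = 2.311
Css,max = 38.8 × 2.311 ≈ 89.7 mg/L

89.7 mg/L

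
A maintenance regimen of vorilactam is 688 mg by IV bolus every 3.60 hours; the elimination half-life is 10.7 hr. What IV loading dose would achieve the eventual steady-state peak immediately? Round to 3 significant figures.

3310 mg

k = ln 2 / 10.7 = 0.06478 hr⁻¹
Accumulation ratio R = 1 / (1 − e^(−kτ)) = 1 / (1 − e^(−0.06478×3.60)) = 1 / (1 − 0.7920) = 4.807
Loading dose = maintenance dose × R = 688 × 4.807 ≈ 3310 mg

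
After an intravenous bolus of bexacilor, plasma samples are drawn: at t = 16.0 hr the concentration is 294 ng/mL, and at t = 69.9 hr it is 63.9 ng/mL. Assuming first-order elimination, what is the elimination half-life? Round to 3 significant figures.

24.5 hours

k = ln(C₁/C₂) / (t₂ − t₁) = ln(294/63.9) / (69.9 − 16.0)
  = 1.526 / 53.90 = 0.02832 hr⁻¹
t½ = ln 2 / k = ln 2 / 0.02832 ≈ 24.5 hours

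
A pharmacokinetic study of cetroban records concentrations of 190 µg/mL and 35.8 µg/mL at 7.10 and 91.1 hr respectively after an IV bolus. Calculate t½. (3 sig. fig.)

34.9 hours

k = ln(C₁/C₂) / (t₂ − t₁) = ln(190/35.8) / (91.1 − 7.10)
  = 1.669 / 84.00 = 0.01987 hr⁻¹
t½ = ln 2 / k = ln 2 / 0.01987 ≈ 34.9 hours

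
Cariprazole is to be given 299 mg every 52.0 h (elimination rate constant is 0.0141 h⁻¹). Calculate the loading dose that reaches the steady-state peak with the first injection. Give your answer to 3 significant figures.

Accumulation ratio R = 1 / (1 − e^(−kτ)) = 1 / (1 − e^(−0.01410×52.0)) = 1 / (1 − 0.4804) = 1.924
Loading dose = maintenance dose × R = 299 × 1.924 ≈ 575 mg

575 mg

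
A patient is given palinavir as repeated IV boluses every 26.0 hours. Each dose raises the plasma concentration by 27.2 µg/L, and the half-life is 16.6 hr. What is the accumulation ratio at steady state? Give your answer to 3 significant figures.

1.51

k = ln 2 / 16.6 = 0.04176 hr⁻¹
Fraction remaining after one interval: e^(−kτ) = e^(−0.04176 × 26.0) = 0.3377
R = 1 / (1 − 0.3377) = 1 / 0.6623 ≈ 1.51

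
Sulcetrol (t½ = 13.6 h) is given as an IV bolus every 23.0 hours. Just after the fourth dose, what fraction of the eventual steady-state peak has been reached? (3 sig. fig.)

k = ln 2 / 13.6 = 0.05097 h⁻¹
f_n = 1 − e^(−nkτ) = 1 − e^(−4 × 0.05097 × 23.0) = 1 − e^(−4.689) = 1 − 0.009196 ≈ 0.991

0.991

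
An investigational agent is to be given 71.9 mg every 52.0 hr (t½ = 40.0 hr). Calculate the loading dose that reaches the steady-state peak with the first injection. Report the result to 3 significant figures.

k = ln 2 / 40.0 = 0.01733 hr⁻¹
Accumulation ratio R = 1 / (1 − e^(−kτ)) = 1 / (1 − e^(−0.01733×52.0)) = 1 / (1 − 0.4061) = 1.684
Loading dose = maintenance dose × R = 71.9 × 1.684 ≈ 121 mg

121 mg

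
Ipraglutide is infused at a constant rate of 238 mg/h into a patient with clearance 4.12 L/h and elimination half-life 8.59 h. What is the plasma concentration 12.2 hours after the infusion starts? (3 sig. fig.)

Css = rate / CL = 238 / 4.12 = 57.77 µg/mL
k = ln 2 / 8.59 = 0.08069 h⁻¹
C(t) = Css (1 − e^(−kt)) = 57.77 × (1 − e^(−0.9844)) = 57.77 × 0.6264 ≈ 36.2 µg/mL

36.2 µg/mL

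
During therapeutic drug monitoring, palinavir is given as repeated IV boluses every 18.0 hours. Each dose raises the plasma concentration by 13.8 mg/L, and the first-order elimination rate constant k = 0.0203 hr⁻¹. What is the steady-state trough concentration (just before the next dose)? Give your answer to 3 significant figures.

31.3 mg/L

Fraction remaining after one interval: e^(−kτ) = e^(−0.02030 × 18.0) = 0.6939
R = 1 / (1 − 0.6939) = 3.267
Css,max = 13.8 × 3.267 = 45.09 mg/L
Css,min = Css,max × e^(−kτ) = 45.09 × 0.6939 ≈ 31.3 mg/L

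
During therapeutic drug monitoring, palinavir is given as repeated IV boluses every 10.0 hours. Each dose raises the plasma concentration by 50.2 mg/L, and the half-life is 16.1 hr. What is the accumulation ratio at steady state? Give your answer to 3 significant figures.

k = ln 2 / 16.1 = 0.04305 hr⁻¹
Fraction remaining after one interval: e^(−kτ) = e^(−0.04305 × 10.0) = 0.6502
R = 1 / (1 − 0.6502) = 1 / 0.3498 ≈ 2.86

2.86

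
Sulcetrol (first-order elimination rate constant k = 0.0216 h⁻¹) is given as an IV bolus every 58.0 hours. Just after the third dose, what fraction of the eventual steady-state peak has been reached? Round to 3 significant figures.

0.977

f_n = 1 − e^(−nkτ) = 1 − e^(−3 × 0.02160 × 58.0) = 1 − e^(−3.758) = 1 − 0.02332 ≈ 0.977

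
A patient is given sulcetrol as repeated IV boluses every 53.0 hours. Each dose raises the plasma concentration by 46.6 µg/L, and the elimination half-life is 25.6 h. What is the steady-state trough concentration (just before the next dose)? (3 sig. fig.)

14.6 µg/L

k = ln 2 / 25.6 = 0.02708 h⁻¹
Fraction remaining after one interval: e^(−kτ) = e^(−0.02708 × 53.0) = 0.2381
R = 1 / (1 − 0.2381) = 1.313
Css,max = 46.6 × 1.313 = 61.16 µg/L
Css,min = Css,max × e^(−kτ) = 61.16 × 0.2381 ≈ 14.6 µg/L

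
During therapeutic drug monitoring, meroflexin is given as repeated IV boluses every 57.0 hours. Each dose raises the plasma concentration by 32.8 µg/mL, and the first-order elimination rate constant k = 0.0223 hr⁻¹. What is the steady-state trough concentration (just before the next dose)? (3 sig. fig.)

12.8 µg/mL

Fraction remaining after one interval: e^(−kτ) = e^(−0.02230 × 57.0) = 0.2805
R = 1 / (1 − 0.2805) = 1.390
Css,max = 32.8 × 1.390 = 45.59 µg/mL
Css,min = Css,max × e^(−kτ) = 45.59 × 0.2805 ≈ 12.8 µg/mL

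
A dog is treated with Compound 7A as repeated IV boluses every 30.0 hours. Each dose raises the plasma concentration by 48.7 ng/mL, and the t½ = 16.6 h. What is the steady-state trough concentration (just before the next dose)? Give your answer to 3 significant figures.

19.5 ng/mL

k = ln 2 / 16.6 = 0.04176 h⁻¹
Fraction remaining after one interval: e^(−kτ) = e^(−0.04176 × 30.0) = 0.2857
R = 1 / (1 − 0.2857) = 1.400
Css,max = 48.7 × 1.400 = 68.18 ng/mL
Css,min = Css,max × e^(−kτ) = 68.18 × 0.2857 ≈ 19.5 ng/mL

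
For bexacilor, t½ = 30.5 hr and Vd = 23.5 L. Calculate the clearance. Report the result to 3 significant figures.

k = ln 2 / t½ = ln 2 / 30.5 = 0.02273 hr⁻¹
CL = k · V = 0.02273 × 23.5 ≈ 0.534 L/hr

0.534 L/hr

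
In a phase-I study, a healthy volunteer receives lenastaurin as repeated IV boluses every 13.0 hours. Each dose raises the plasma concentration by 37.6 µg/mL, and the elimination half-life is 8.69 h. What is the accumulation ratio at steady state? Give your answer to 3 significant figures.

1.55

k = ln 2 / 8.69 = 0.07976 h⁻¹
Fraction remaining after one interval: e^(−kτ) = e^(−0.07976 × 13.0) = 0.3545
R = 1 / (1 − 0.3545) = 1 / 0.6455 ≈ 1.55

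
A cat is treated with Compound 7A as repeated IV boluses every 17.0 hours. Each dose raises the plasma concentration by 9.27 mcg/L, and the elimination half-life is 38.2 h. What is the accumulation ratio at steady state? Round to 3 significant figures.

3.77

k = ln 2 / 38.2 = 0.01815 h⁻¹
Fraction remaining after one interval: e^(−kτ) = e^(−0.01815 × 17.0) = 0.7346
R = 1 / (1 − 0.7346) = 1 / 0.2654 ≈ 3.77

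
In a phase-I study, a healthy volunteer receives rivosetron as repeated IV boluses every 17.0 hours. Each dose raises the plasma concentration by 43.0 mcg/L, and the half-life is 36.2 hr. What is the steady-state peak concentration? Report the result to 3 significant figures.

k = ln 2 / 36.2 = 0.01915 hr⁻¹
Fraction remaining after one interval: e^(−kτ) = e^(−0.01915 × 17.0) = 0.7222
R = 1 / (1 − 0.7222) = 3.599
Css,max = 43.0 × 3.599 ≈ 155 mcg/L

155 mcg/L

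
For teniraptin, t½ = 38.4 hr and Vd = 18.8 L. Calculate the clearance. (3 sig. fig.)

k = ln 2 / t½ = ln 2 / 38.4 = 0.01805 hr⁻¹
CL = k · V = 0.01805 × 18.8 ≈ 0.339 L/hr

0.339 L/hr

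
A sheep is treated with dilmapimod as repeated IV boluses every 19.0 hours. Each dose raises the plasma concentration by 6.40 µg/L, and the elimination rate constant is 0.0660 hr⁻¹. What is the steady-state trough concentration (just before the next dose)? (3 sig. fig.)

Fraction remaining after one interval: e^(−kτ) = e^(−0.06600 × 19.0) = 0.2854
R = 1 / (1 − 0.2854) = 1.399
Css,max = 6.40 × 1.399 = 8.956 µg/L
Css,min = Css,max × e^(−kτ) = 8.956 × 0.2854 ≈ 2.56 µg/L

2.56 µg/L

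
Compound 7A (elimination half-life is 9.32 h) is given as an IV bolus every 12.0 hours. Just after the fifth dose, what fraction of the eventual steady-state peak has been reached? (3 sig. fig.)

0.988

k = ln 2 / 9.32 = 0.07437 h⁻¹
f_n = 1 − e^(−nkτ) = 1 − e^(−5 × 0.07437 × 12.0) = 1 − e^(−4.462) = 1 − 0.01154 ≈ 0.988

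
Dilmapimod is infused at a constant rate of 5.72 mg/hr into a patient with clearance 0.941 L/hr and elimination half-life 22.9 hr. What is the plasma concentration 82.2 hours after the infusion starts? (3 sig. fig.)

5.57 mg/L

Css = rate / CL = 5.72 / 0.941 = 6.079 mg/L
k = ln 2 / 22.9 = 0.03027 hr⁻¹
C(t) = Css (1 − e^(−kt)) = 6.079 × (1 − e^(−2.488)) = 6.079 × 0.9169 ≈ 5.57 mg/L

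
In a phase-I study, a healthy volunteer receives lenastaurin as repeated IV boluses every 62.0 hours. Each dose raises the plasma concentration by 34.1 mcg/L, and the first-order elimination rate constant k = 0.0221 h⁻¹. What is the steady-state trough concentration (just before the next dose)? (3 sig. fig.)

Fraction remaining after one interval: e^(−kτ) = e^(−0.02210 × 62.0) = 0.2541
R = 1 / (1 − 0.2541) = 1.341
Css,max = 34.1 × 1.341 = 45.71 mcg/L
Css,min = Css,max × e^(−kτ) = 45.71 × 0.2541 ≈ 11.6 mcg/L

11.6 mcg/L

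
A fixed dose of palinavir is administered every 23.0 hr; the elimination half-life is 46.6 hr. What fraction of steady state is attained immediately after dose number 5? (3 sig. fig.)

k = ln 2 / 46.6 = 0.01487 hr⁻¹
f_n = 1 − e^(−nkτ) = 1 − e^(−5 × 0.01487 × 23.0) = 1 − e^(−1.711) = 1 − 0.1808 ≈ 0.819

0.819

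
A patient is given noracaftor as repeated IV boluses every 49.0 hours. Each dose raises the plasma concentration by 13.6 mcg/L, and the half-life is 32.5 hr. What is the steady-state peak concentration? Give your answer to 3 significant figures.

k = ln 2 / 32.5 = 0.02133 hr⁻¹
Fraction remaining after one interval: e^(−kτ) = e^(−0.02133 × 49.0) = 0.3517
R = 1 / (1 − 0.3517) = 1.542
Css,max = 13.6 × 1.542 ≈ 21.0 mcg/L

21.0 mcg/L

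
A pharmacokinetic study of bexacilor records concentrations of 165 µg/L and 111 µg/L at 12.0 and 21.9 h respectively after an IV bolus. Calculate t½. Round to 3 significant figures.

k = ln(C₁/C₂) / (t₂ − t₁) = ln(165/111) / (21.9 − 12.0)
  = 0.3964 / 9.900 = 0.04004 h⁻¹
t½ = ln 2 / k = ln 2 / 0.04004 ≈ 17.3 hours

17.3 hours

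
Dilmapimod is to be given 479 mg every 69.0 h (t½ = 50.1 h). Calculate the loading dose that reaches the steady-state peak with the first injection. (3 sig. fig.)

779 mg

k = ln 2 / 50.1 = 0.01384 h⁻¹
Accumulation ratio R = 1 / (1 − e^(−kτ)) = 1 / (1 − e^(−0.01384×69.0)) = 1 / (1 − 0.3850) = 1.626
Loading dose = maintenance dose × R = 479 × 1.626 ≈ 779 mg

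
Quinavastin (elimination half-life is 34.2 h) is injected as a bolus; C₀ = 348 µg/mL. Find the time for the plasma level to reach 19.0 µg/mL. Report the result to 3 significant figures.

k = ln 2 / 34.2 = 0.02027 h⁻¹
C(t) = C₀ e^(−kt)  ⇒  t = ln(C₀/C) / k
t = ln(348/19.0) / 0.02027 = 2.908 / 0.02027 ≈ 143 hours

143 hours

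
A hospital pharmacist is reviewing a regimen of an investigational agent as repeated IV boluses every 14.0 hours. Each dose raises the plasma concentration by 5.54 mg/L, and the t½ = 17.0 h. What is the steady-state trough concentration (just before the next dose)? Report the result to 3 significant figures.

k = ln 2 / 17.0 = 0.04077 h⁻¹
Fraction remaining after one interval: e^(−kτ) = e^(−0.04077 × 14.0) = 0.5651
R = 1 / (1 − 0.5651) = 2.299
Css,max = 5.54 × 2.299 = 12.74 mg/L
Css,min = Css,max × e^(−kτ) = 12.74 × 0.5651 ≈ 7.20 mg/L

7.20 mg/L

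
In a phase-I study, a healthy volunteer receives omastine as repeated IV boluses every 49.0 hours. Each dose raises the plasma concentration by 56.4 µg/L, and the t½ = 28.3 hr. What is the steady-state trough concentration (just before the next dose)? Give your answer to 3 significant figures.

24.3 µg/L

k = ln 2 / 28.3 = 0.02449 hr⁻¹
Fraction remaining after one interval: e^(−kτ) = e^(−0.02449 × 49.0) = 0.3011
R = 1 / (1 − 0.3011) = 1.431
Css,max = 56.4 × 1.431 = 80.70 µg/L
Css,min = Css,max × e^(−kτ) = 80.70 × 0.3011 ≈ 24.3 µg/L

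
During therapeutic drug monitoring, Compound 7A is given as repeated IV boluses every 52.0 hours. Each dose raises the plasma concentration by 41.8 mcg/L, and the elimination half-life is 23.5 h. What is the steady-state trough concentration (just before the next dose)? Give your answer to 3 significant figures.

11.5 mcg/L

k = ln 2 / 23.5 = 0.02950 h⁻¹
Fraction remaining after one interval: e^(−kτ) = e^(−0.02950 × 52.0) = 0.2157
R = 1 / (1 − 0.2157) = 1.275
Css,max = 41.8 × 1.275 = 53.30 mcg/L
Css,min = Css,max × e^(−kτ) = 53.30 × 0.2157 ≈ 11.5 mcg/L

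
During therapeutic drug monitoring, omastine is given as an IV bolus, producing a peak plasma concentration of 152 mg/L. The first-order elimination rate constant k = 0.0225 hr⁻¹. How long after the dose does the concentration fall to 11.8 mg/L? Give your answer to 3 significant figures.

C(t) = C₀ e^(−kt)  ⇒  t = ln(C₀/C) / k
t = ln(152/11.8) / 0.02250 = 2.556 / 0.02250 ≈ 114 hours

114 hours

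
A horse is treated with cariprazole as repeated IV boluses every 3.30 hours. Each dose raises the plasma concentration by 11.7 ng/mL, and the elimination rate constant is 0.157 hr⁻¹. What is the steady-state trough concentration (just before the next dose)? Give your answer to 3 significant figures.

17.2 ng/mL

Fraction remaining after one interval: e^(−kτ) = e^(−0.1570 × 3.30) = 0.5957
R = 1 / (1 − 0.5957) = 2.473
Css,max = 11.7 × 2.473 = 28.94 ng/mL
Css,min = Css,max × e^(−kτ) = 28.94 × 0.5957 ≈ 17.2 ng/mL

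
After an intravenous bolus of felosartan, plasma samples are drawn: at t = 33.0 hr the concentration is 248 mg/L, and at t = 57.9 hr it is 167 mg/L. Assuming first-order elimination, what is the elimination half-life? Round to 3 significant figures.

k = ln(C₁/C₂) / (t₂ − t₁) = ln(248/167) / (57.9 − 33.0)
  = 0.3954 / 24.90 = 0.01588 hr⁻¹
t½ = ln 2 / k = ln 2 / 0.01588 ≈ 43.6 hours

43.6 hours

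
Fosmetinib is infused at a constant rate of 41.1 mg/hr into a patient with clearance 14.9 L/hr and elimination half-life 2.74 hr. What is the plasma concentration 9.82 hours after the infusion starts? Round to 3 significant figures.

Css = rate / CL = 41.1 / 14.9 = 2.758 µg/mL
k = ln 2 / 2.74 = 0.2530 hr⁻¹
C(t) = Css (1 − e^(−kt)) = 2.758 × (1 − e^(−2.484)) = 2.758 × 0.9166 ≈ 2.53 µg/mL

2.53 µg/mL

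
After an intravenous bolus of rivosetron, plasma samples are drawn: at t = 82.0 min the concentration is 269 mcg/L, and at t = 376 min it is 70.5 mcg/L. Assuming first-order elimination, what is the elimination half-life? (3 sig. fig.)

k = ln(C₁/C₂) / (t₂ − t₁) = ln(269/70.5) / (376 − 82.0)
  = 1.339 / 294.0 = 0.004555 min⁻¹
t½ = ln 2 / k = ln 2 / 0.004555 ≈ 152 minutes

152 minutes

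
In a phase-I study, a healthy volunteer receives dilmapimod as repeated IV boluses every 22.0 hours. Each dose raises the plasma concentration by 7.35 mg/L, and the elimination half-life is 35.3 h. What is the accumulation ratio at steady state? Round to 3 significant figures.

k = ln 2 / 35.3 = 0.01964 h⁻¹
Fraction remaining after one interval: e^(−kτ) = e^(−0.01964 × 22.0) = 0.6492
R = 1 / (1 − 0.6492) = 1 / 0.3508 ≈ 2.85

2.85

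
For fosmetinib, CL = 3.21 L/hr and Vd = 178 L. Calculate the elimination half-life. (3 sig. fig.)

k = CL / V = 3.21 / 178 = 0.01803 hr⁻¹
t½ = ln 2 / k = ln 2 / 0.01803 ≈ 38.4 hours

38.4 hours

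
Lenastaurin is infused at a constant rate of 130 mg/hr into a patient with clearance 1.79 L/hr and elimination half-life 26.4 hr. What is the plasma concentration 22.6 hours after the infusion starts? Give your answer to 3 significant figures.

Css = rate / CL = 130 / 1.79 = 72.63 µg/mL
k = ln 2 / 26.4 = 0.02626 hr⁻¹
C(t) = Css (1 − e^(−kt)) = 72.63 × (1 − e^(−0.5934)) = 72.63 × 0.4475 ≈ 32.5 µg/mL

32.5 µg/mL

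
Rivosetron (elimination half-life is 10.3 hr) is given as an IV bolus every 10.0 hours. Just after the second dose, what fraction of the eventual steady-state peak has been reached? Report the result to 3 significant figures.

k = ln 2 / 10.3 = 0.06730 hr⁻¹
f_n = 1 − e^(−nkτ) = 1 − e^(−2 × 0.06730 × 10.0) = 1 − e^(−1.346) = 1 − 0.2603 ≈ 0.740

0.740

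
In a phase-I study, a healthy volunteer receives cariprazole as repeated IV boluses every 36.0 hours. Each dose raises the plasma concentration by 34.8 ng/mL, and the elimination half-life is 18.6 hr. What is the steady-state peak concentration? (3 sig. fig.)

47.1 ng/mL

k = ln 2 / 18.6 = 0.03727 hr⁻¹
Fraction remaining after one interval: e^(−kτ) = e^(−0.03727 × 36.0) = 0.2614
R = 1 / (1 − 0.2614) = 1.354
Css,max = 34.8 × 1.354 ≈ 47.1 ng/mL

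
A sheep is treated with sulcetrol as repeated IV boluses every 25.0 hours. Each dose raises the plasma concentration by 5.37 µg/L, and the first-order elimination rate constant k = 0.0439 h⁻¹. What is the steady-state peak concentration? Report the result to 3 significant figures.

Fraction remaining after one interval: e^(−kτ) = e^(−0.04390 × 25.0) = 0.3337
R = 1 / (1 − 0.3337) = 1.501
Css,max = 5.37 × 1.501 ≈ 8.06 µg/L

8.06 µg/L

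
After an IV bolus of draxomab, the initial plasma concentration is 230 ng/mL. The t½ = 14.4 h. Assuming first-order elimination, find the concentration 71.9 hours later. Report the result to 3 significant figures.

k = ln 2 / 14.4 = 0.04814 h⁻¹
71.9 h is 4.993 half-lives, so C = 230 × (1/2)^4.993 = 230 × 0.03140 ≈ 7.22 ng/mL

7.22 ng/mL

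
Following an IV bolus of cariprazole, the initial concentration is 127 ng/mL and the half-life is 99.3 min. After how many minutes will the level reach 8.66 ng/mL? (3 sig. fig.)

k = ln 2 / 99.3 = 0.006980 min⁻¹
C(t) = C₀ e^(−kt)  ⇒  t = ln(C₀/C) / k
t = ln(127/8.66) / 0.006980 = 2.685 / 0.006980 ≈ 385 minutes

385 minutes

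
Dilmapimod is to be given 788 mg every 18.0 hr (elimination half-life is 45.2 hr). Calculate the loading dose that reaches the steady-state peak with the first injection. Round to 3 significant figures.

3270 mg

k = ln 2 / 45.2 = 0.01534 hr⁻¹
Accumulation ratio R = 1 / (1 − e^(−kτ)) = 1 / (1 − e^(−0.01534×18.0)) = 1 / (1 − 0.7588) = 4.146
Loading dose = maintenance dose × R = 788 × 4.146 ≈ 3270 mg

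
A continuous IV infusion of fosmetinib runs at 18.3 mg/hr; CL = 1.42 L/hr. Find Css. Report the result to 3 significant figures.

12.9 mg/L

Css = infusion rate / CL = 18.3 / 1.42 ≈ 12.9 mg/L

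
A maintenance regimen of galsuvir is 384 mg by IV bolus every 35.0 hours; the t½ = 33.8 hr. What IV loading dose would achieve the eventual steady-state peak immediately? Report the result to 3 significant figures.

750 mg

k = ln 2 / 33.8 = 0.02051 hr⁻¹
Accumulation ratio R = 1 / (1 − e^(−kτ)) = 1 / (1 − e^(−0.02051×35.0)) = 1 / (1 − 0.4878) = 1.953
Loading dose = maintenance dose × R = 384 × 1.953 ≈ 750 mg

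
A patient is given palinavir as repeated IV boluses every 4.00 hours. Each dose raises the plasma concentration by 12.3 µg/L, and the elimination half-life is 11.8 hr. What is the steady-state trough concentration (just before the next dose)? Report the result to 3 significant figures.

46.4 µg/L

k = ln 2 / 11.8 = 0.05874 hr⁻¹
Fraction remaining after one interval: e^(−kτ) = e^(−0.05874 × 4.00) = 0.7906
R = 1 / (1 − 0.7906) = 4.776
Css,max = 12.3 × 4.776 = 58.74 µg/L
Css,min = Css,max × e^(−kτ) = 58.74 × 0.7906 ≈ 46.4 µg/L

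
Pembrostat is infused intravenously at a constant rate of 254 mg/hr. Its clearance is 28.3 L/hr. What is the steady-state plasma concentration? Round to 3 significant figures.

Css = infusion rate / CL = 254 / 28.3 ≈ 8.98 mg/L

8.98 mg/L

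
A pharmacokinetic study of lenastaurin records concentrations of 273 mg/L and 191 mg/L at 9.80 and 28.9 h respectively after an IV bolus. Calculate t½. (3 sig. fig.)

37.1 hours

k = ln(C₁/C₂) / (t₂ − t₁) = ln(273/191) / (28.9 − 9.80)
  = 0.3572 / 19.10 = 0.01870 h⁻¹
t½ = ln 2 / k = ln 2 / 0.01870 ≈ 37.1 hours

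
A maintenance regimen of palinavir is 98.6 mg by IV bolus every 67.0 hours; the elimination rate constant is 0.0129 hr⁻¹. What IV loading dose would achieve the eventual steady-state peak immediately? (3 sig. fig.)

170 mg

Accumulation ratio R = 1 / (1 − e^(−kτ)) = 1 / (1 − e^(−0.01290×67.0)) = 1 / (1 − 0.4213) = 1.728
Loading dose = maintenance dose × R = 98.6 × 1.728 ≈ 170 mg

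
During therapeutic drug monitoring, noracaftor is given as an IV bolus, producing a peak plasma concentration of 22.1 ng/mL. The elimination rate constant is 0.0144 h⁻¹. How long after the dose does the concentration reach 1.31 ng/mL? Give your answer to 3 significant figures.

C(t) = C₀ e^(−kt)  ⇒  t = ln(C₀/C) / k
t = ln(22.1/1.31) / 0.01440 = 2.826 / 0.01440 ≈ 196 hours

196 hours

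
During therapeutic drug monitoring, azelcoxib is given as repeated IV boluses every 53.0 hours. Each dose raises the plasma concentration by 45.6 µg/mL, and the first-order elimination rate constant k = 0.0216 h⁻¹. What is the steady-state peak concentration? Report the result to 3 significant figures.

66.9 µg/mL

Fraction remaining after one interval: e^(−kτ) = e^(−0.02160 × 53.0) = 0.3183
R = 1 / (1 − 0.3183) = 1.467
Css,max = 45.6 × 1.467 ≈ 66.9 µg/mL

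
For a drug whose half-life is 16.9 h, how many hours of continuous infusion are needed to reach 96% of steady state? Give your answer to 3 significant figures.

78.5 hours

k = ln 2 / 16.9 = 0.04101 h⁻¹
f = 1 − e^(−kt)  ⇒  t = −ln(1 − f) / k
t = −ln(1 − 0.96) / 0.04101 = 3.219 / 0.04101 ≈ 78.5 hours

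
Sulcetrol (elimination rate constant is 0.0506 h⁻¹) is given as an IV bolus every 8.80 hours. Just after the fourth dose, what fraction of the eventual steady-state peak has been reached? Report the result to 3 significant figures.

0.832

f_n = 1 − e^(−nkτ) = 1 − e^(−4 × 0.05060 × 8.80) = 1 − e^(−1.781) = 1 − 0.1684 ≈ 0.832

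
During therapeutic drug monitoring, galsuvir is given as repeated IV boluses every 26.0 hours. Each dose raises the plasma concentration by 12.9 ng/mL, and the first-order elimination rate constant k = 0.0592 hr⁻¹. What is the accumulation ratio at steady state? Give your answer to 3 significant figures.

1.27

Fraction remaining after one interval: e^(−kτ) = e^(−0.05920 × 26.0) = 0.2146
R = 1 / (1 − 0.2146) = 1 / 0.7854 ≈ 1.27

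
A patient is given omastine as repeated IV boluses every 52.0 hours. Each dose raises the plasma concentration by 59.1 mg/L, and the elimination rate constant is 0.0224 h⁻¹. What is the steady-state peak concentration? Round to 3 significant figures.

Fraction remaining after one interval: e^(−kτ) = e^(−0.02240 × 52.0) = 0.3120
R = 1 / (1 − 0.3120) = 1.453
Css,max = 59.1 × 1.453 ≈ 85.9 mg/L

85.9 mg/L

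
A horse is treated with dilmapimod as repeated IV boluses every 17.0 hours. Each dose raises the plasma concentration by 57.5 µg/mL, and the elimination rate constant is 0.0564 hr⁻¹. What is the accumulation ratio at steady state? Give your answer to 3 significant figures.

Fraction remaining after one interval: e^(−kτ) = e^(−0.05640 × 17.0) = 0.3834
R = 1 / (1 − 0.3834) = 1 / 0.6166 ≈ 1.62

1.62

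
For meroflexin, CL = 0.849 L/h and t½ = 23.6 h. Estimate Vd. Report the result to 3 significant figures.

28.9 L

k = ln 2 / t½ = ln 2 / 23.6 = 0.02937 h⁻¹
V = CL / k = 0.849 / 0.02937 ≈ 28.9 L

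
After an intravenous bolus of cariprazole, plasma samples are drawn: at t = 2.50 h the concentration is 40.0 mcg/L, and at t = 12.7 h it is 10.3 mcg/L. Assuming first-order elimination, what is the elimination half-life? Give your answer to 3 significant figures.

5.21 hours

k = ln(C₁/C₂) / (t₂ − t₁) = ln(40.0/10.3) / (12.7 − 2.50)
  = 1.357 / 10.20 = 0.1330 h⁻¹
t½ = ln 2 / k = ln 2 / 0.1330 ≈ 5.21 hours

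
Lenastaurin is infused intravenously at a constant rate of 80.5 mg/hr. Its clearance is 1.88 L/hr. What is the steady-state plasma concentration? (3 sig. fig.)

Css = infusion rate / CL = 80.5 / 1.88 ≈ 42.8 µg/mL

42.8 µg/mL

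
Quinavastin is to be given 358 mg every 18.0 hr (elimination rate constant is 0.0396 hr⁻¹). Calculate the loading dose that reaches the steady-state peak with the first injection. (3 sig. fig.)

Accumulation ratio R = 1 / (1 − e^(−kτ)) = 1 / (1 − e^(−0.03960×18.0)) = 1 / (1 − 0.4903) = 1.962
Loading dose = maintenance dose × R = 358 × 1.962 ≈ 702 mg

702 mg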